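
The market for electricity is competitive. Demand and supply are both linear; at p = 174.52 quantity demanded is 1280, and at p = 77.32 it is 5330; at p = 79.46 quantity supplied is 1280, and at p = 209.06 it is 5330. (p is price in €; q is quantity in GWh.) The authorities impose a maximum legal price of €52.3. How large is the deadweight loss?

€181534.89

Demand slope = (77.32 − 174.52)/(5330 − 1280) = −0.024, so p = 205.24 − 0.024q.
Supply slope = (209.06 − 79.46)/(5330 − 1280) = 0.032, so p = 38.5 + 0.032q.
Competitive equilibrium: 205.24 − 0.024q = 38.5 + 0.032q → q* = 2977.5, p* = 133.78.
At the ceiling p = 52.3, quantity supplied = (52.3 − 38.5)/0.032 = 431.25.
Willingness to pay at q' = 431.25: 205.24 − 0.024·431.25 = 194.89.
Δq = 2977.5 − 431.25 = 2546.25; wedge = 194.89 − 52.3 = 142.59.
Welfare loss = ½ × 2546.25 × 142.59 = €181534.89.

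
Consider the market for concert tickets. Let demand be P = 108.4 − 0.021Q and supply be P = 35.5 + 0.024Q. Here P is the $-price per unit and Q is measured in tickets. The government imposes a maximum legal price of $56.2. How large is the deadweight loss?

Competitive equilibrium: 108.4 − 0.021Q = 35.5 + 0.024Q → Q* = 1620, P* = 74.38.
At the ceiling P = 56.2, quantity supplied = (56.2 − 35.5)/0.024 = 862.5.
Willingness to pay at Q' = 862.5: 108.4 − 0.021·862.5 = 90.2875.
ΔQ = 1620 − 862.5 = 757.5; wedge = 90.2875 − 56.2 = 34.0875.
DWL = ½ × 757.5 × 34.0875 = $12910.64.

$12910.64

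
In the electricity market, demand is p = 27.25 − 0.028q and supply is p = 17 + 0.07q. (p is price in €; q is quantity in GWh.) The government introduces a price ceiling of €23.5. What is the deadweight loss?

€6.75

Competitive equilibrium: 27.25 − 0.028q = 17 + 0.07q → q* = 104.5918, p* = 24.3214.
At the ceiling p = 23.5, quantity supplied = (23.5 − 17)/0.07 = 92.8571.
Willingness to pay at q' = 92.8571: 27.25 − 0.028·92.8571 = 24.65.
Δq = 104.5918 − 92.8571 = 11.7347; wedge = 24.65 − 23.5 = 1.15.
Deadweight loss = ½ × 11.7347 × 1.15 = €6.75.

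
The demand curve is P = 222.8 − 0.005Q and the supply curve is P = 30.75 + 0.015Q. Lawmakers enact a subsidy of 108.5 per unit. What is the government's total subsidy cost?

Competitive equilibrium: 222.8 − 0.005Q = 30.75 + 0.015Q → Q* = 9602.5, P* = 174.7875.
The subsidy lowers effective supply by 108.5: P = 0.015Q − 77.75.
New quantity: 222.8 − 0.005Q = 0.015Q − 77.75 → Q' = 15027.5.
Total subsidy cost = 108.5 × 15027.5 = 1630483.75.

1630483.75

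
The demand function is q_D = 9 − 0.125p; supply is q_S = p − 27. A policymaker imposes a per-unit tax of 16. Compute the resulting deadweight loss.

14.22

In inverse form: demand p = 72 − 8q, supply p = 27 + q.
Competitive equilibrium: 72 − 8q = 27 + q → q* = 5, p* = 32.
With the tax, the buyer price exceeds the seller price by 16: (72 − 8q) − (27 + q) = 16 → q' = 3.2222.
Δq = 5 − 3.2222 = 1.7778; the wedge equals the tax, 16.
Welfare loss = ½ × 1.7778 × 16 = 14.22.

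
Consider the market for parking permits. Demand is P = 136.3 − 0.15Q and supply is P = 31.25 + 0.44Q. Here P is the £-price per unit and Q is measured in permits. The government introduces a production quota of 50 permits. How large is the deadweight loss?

£4837.12

Competitive equilibrium: 136.3 − 0.15Q = 31.25 + 0.44Q → Q* = 178.0508, P* = 109.5924.
At Q = 50: demand price = 136.3 − 0.15·50 = 128.8; supply price = 31.25 + 0.44·50 = 53.25.
ΔQ = 178.0508 − 50 = 128.0508; wedge = 128.8 − 53.25 = 75.55.
Deadweight loss = ½ × 128.0508 × 75.55 = £4837.12.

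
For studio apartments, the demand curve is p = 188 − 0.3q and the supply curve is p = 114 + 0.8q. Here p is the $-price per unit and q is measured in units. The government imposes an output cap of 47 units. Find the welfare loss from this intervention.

Competitive equilibrium: 188 − 0.3q = 114 + 0.8q → q* = 67.2727, p* = 167.8182.
At q = 47: demand price = 188 − 0.3·47 = 173.9; supply price = 114 + 0.8·47 = 151.6.
Δq = 67.2727 − 47 = 20.2727; wedge = 173.9 − 151.6 = 22.3.
Welfare loss = ½ × 20.2727 × 22.3 = $226.04.

$226.04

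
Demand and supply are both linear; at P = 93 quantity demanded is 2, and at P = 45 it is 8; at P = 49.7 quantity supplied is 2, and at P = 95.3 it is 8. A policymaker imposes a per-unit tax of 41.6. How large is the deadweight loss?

55.47

Demand slope = (45 − 93)/(8 − 2) = −8, so P = 109 − 8Q.
Supply slope = (95.3 − 49.7)/(8 − 2) = 7.6, so P = 34.5 + 7.6Q.
Competitive equilibrium: 109 − 8Q = 34.5 + 7.6Q → Q* = 4.7756, P* = 70.7949.
With the tax, the buyer price exceeds the seller price by 41.6: (109 − 8Q) − (34.5 + 7.6Q) = 41.6 → Q' = 2.109.
ΔQ = 4.7756 − 2.109 = 2.6666; the wedge equals the tax, 41.6.
Deadweight loss = ½ × 2.6666 × 41.6 = 55.47.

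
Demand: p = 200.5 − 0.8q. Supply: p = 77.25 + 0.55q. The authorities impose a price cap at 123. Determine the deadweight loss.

44.45

Competitive equilibrium: 200.5 − 0.8q = 77.25 + 0.55q → q* = 91.2963, p* = 127.463.
At the ceiling p = 123, quantity supplied = (123 − 77.25)/0.55 = 83.1818.
Willingness to pay at q' = 83.1818: 200.5 − 0.8·83.1818 = 133.9546.
Δq = 91.2963 − 83.1818 = 8.1145; wedge = 133.9546 − 123 = 10.9546.
DWL = ½ × 8.1145 × 10.9546 = 44.45.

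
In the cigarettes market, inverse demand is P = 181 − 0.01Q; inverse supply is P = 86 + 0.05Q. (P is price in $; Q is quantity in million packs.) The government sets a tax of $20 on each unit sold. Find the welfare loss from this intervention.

$3333.33 million

Competitive equilibrium: 181 − 0.01Q = 86 + 0.05Q → Q* = 1583.3333, P* = 165.1667.
With the tax, the buyer price exceeds the seller price by 20: (181 − 0.01Q) − (86 + 0.05Q) = 20 → Q' = 1250.
ΔQ = 1583.3333 − 1250 = 333.3333; the wedge equals the tax, 20.
The triangle = ½ × 333.3333 × 20 = $3333.33 million.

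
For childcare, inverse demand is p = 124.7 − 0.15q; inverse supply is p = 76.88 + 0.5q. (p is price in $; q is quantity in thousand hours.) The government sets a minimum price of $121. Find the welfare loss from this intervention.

$777.22 thousand

Competitive equilibrium: 124.7 − 0.15q = 76.88 + 0.5q → q* = 73.5692, p* = 113.6646.
At the floor p = 121, quantity demanded = (124.7 − 121)/0.15 = 24.6667.
Sellers' marginal cost at q' = 24.6667: 76.88 + 0.5·24.6667 = 89.2134.
Δq = 73.5692 − 24.6667 = 48.9025; wedge = 121 − 89.2134 = 31.7866.
Deadweight loss = ½ × 48.9025 × 31.7866 = $777.22 thousand.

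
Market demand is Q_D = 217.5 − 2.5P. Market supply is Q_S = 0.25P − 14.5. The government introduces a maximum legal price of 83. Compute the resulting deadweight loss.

In inverse form: demand P = 87 − 0.4Q, supply P = 58 + 4Q.
Competitive equilibrium: 87 − 0.4Q = 58 + 4Q → Q* = 6.5909, P* = 84.3636.
At the ceiling P = 83, quantity supplied = (83 − 58)/4 = 6.25.
Willingness to pay at Q' = 6.25: 87 − 0.4·6.25 = 84.5.
ΔQ = 6.5909 − 6.25 = 0.3409; wedge = 84.5 − 83 = 1.5.
Welfare loss = ½ × 0.3409 × 1.5 = 0.26.

0.26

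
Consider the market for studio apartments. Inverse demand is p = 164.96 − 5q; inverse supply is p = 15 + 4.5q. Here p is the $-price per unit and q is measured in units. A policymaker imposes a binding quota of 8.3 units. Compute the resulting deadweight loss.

Competitive equilibrium: 164.96 − 5q = 15 + 4.5q → q* = 15.7853, p* = 86.0337.
At q = 8.3: demand price = 164.96 − 5·8.3 = 123.46; supply price = 15 + 4.5·8.3 = 52.35.
Δq = 15.7853 − 8.3 = 7.4853; wedge = 123.46 − 52.35 = 71.11.
Welfare loss = ½ × 7.4853 × 71.11 = $266.14.

$266.14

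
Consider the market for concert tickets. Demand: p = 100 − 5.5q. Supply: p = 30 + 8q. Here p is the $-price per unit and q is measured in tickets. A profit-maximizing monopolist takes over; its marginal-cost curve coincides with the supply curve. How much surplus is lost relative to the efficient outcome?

$15.21

Competitive equilibrium: 100 − 5.5q = 30 + 8q → q* = 5.1852, p* = 71.4815.
Marginal revenue: MR = 100 − 11q. Set MR = MC: 100 − 11q = 30 + 8q → q_m = 3.6842.
Price p_m = 100 − 5.5·3.6842 = 79.7369; MC(q_m) = 30 + 8·3.6842 = 59.4736.
Competitive q* = 5.1852, so Δq = 1.501; wedge = 79.7369 − 59.4736 = 20.2633.
The triangle = ½ × 1.501 × 20.2633 = $15.21.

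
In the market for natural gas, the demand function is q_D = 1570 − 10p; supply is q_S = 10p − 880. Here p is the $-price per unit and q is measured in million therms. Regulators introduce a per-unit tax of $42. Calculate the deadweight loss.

In inverse form: demand p = 157 − 0.1q, supply p = 88 + 0.1q.
Competitive equilibrium: 157 − 0.1q = 88 + 0.1q → q* = 345, p* = 122.5.
With the tax, the buyer price exceeds the seller price by 42: (157 − 0.1q) − (88 + 0.1q) = 42 → q' = 135.
Δq = 345 − 135 = 210; the wedge equals the tax, 42.
Welfare loss = ½ × 210 × 42 = $4410 million.

$4410 million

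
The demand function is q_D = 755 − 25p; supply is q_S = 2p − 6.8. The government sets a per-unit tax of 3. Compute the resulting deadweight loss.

In inverse form: demand p = 30.2 − 0.04q, supply p = 3.4 + 0.5q.
Competitive equilibrium: 30.2 − 0.04q = 3.4 + 0.5q → q* = 49.6296, p* = 28.2148.
With the tax, the buyer price exceeds the seller price by 3: (30.2 − 0.04q) − (3.4 + 0.5q) = 3 → q' = 44.0741.
Δq = 49.6296 − 44.0741 = 5.5555; the wedge equals the tax, 3.
Deadweight loss = ½ × 5.5555 × 3 = 8.33.

8.33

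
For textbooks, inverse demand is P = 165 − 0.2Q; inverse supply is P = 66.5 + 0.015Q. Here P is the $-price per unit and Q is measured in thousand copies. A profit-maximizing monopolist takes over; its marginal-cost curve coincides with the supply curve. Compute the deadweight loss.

$5240.44 thousand

Competitive equilibrium: 165 − 0.2Q = 66.5 + 0.015Q → Q* = 458.1395, P* = 73.3721.
Marginal revenue: MR = 165 − 0.4Q. Set MR = MC: 165 − 0.4Q = 66.5 + 0.015Q → Q_m = 237.3494.
Price P_m = 165 − 0.2·237.3494 = 117.5301; MC(Q_m) = 66.5 + 0.015·237.3494 = 70.0602.
Competitive Q* = 458.1395, so ΔQ = 220.7901; wedge = 117.5301 − 70.0602 = 47.4699.
Deadweight loss = ½ × 220.7901 × 47.4699 = $5240.44 thousand.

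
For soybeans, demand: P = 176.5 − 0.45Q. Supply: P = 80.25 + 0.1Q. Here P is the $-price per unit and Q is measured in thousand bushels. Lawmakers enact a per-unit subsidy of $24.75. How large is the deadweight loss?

Competitive equilibrium: 176.5 − 0.45Q = 80.25 + 0.1Q → Q* = 175, P* = 97.75.
The subsidy lowers effective supply by 24.75: P = 55.5 + 0.1Q.
New quantity: 176.5 − 0.45Q = 55.5 + 0.1Q → Q' = 220.
Overproduction ΔQ = 220 − 175 = 45; wedge = subsidy = 24.75.
The triangle = ½ × 45 × 24.75 = $556.875 thousand.

$556.875 thousand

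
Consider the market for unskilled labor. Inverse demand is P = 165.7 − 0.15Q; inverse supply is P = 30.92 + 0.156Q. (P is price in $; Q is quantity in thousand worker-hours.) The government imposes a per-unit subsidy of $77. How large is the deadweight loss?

Competitive equilibrium: 165.7 − 0.15Q = 30.92 + 0.156Q → Q* = 440.4575, P* = 99.6314.
The subsidy lowers effective supply by 77: P = 0.156Q − 46.08.
New quantity: 165.7 − 0.15Q = 0.156Q − 46.08 → Q' = 692.0915.
Overproduction ΔQ = 692.0915 − 440.4575 = 251.634; wedge = subsidy = 77.
Deadweight loss = ½ × 251.634 × 77 = $9687.91 thousand.

$9687.91 thousand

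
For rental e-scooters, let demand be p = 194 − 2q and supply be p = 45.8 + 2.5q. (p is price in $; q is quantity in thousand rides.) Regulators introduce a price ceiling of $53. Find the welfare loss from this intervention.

Competitive equilibrium: 194 − 2q = 45.8 + 2.5q → q* = 32.93333, p* = 128.13333.
At the ceiling p = 53, quantity supplied = (53 − 45.8)/2.5 = 2.88.
Willingness to pay at q' = 2.88: 194 − 2·2.88 = 188.24.
Δq = 32.93333 − 2.88 = 30.05333; wedge = 188.24 − 53 = 135.24.
Deadweight loss = ½ × 30.05333 × 135.24 = $2032.21 thousand.

$2032.21 thousand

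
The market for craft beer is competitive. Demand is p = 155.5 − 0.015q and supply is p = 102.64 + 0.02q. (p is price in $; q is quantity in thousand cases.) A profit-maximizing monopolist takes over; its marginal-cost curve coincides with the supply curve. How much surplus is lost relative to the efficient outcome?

$3592.52 thousand

Competitive equilibrium: 155.5 − 0.015q = 102.64 + 0.02q → q* = 1510.2857, p* = 132.8457.
Marginal revenue: MR = 155.5 − 0.03q. Set MR = MC: 155.5 − 0.03q = 102.64 + 0.02q → q_m = 1057.2.
Price p_m = 155.5 − 0.015·1057.2 = 139.642; MC(q_m) = 102.64 + 0.02·1057.2 = 123.784.
Competitive q* = 1510.2857, so Δq = 453.0857; wedge = 139.642 − 123.784 = 15.858.
Deadweight loss = ½ × 453.0857 × 15.858 = $3592.52 thousand.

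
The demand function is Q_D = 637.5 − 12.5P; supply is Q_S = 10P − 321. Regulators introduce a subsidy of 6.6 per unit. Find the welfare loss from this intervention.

121

In inverse form: demand P = 51 − 0.08Q, supply P = 32.1 + 0.1Q.
Competitive equilibrium: 51 − 0.08Q = 32.1 + 0.1Q → Q* = 105, P* = 42.6.
The subsidy lowers effective supply by 6.6: P = 25.5 + 0.1Q.
New quantity: 51 − 0.08Q = 25.5 + 0.1Q → Q' = 141.6667.
Overproduction ΔQ = 141.6667 − 105 = 36.6667; wedge = subsidy = 6.6.
The triangle = ½ × 36.6667 × 6.6 = 121.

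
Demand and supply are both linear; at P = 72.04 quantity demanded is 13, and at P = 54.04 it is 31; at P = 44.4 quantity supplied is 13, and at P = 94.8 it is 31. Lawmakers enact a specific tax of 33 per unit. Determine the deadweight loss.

Demand slope = (54.04 − 72.04)/(31 − 13) = −1, so P = 85.04 − Q.
Supply slope = (94.8 − 44.4)/(31 − 13) = 2.8, so P = 8 + 2.8Q.
Competitive equilibrium: 85.04 − Q = 8 + 2.8Q → Q* = 20.2737, P* = 64.7663.
With the tax, the buyer price exceeds the seller price by 33: (85.04 − Q) − (8 + 2.8Q) = 33 → Q' = 11.5895.
ΔQ = 20.2737 − 11.5895 = 8.6842; the wedge equals the tax, 33.
Deadweight loss = ½ × 8.6842 × 33 = 143.29.

143.29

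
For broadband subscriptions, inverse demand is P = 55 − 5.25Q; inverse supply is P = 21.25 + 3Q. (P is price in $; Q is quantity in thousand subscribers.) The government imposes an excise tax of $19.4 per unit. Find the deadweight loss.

Competitive equilibrium: 55 − 5.25Q = 21.25 + 3Q → Q* = 4.0909, P* = 33.5227.
With the tax, the buyer price exceeds the seller price by 19.4: (55 − 5.25Q) − (21.25 + 3Q) = 19.4 → Q' = 1.7394.
ΔQ = 4.0909 − 1.7394 = 2.3515; the wedge equals the tax, 19.4.
DWL = ½ × 2.3515 × 19.4 = $22.81 thousand.

$22.81 thousand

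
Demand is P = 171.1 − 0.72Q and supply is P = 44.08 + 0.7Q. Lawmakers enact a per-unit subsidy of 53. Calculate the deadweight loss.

989.08

Competitive equilibrium: 171.1 − 0.72Q = 44.08 + 0.7Q → Q* = 89.4507, P* = 106.6955.
The subsidy lowers effective supply by 53: P = 0.7Q − 8.92.
New quantity: 171.1 − 0.72Q = 0.7Q − 8.92 → Q' = 126.7746.
Overproduction ΔQ = 126.7746 − 89.4507 = 37.3239; wedge = subsidy = 53.
The triangle = ½ × 37.3239 × 53 = 989.08.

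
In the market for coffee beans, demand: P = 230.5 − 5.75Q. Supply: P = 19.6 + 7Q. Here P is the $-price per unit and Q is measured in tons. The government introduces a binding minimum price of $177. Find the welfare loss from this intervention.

Competitive equilibrium: 230.5 − 5.75Q = 19.6 + 7Q → Q* = 16.5412, P* = 135.3882.
At the floor P = 177, quantity demanded = (230.5 − 177)/5.75 = 9.3043.
Sellers' marginal cost at Q' = 9.3043: 19.6 + 7·9.3043 = 84.7301.
ΔQ = 16.5412 − 9.3043 = 7.2369; wedge = 177 − 84.7301 = 92.2699.
Deadweight loss = ½ × 7.2369 × 92.2699 = $333.87.

$333.87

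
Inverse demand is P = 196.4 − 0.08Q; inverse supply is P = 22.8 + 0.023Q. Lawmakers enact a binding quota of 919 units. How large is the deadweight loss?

30252.41

Competitive equilibrium: 196.4 − 0.08Q = 22.8 + 0.023Q → Q* = 1685.4369, P* = 61.565.
At Q = 919: demand price = 196.4 − 0.08·919 = 122.88; supply price = 22.8 + 0.023·919 = 43.937.
ΔQ = 1685.4369 − 919 = 766.4369; wedge = 122.88 − 43.937 = 78.943.
DWL = ½ × 766.4369 × 78.943 = 30252.41.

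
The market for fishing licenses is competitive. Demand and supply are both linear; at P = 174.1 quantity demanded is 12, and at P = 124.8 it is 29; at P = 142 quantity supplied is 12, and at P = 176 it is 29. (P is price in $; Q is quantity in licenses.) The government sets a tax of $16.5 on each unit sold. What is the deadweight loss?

$27.78

Demand slope = (124.8 − 174.1)/(29 − 12) = −2.9, so P = 208.9 − 2.9Q.
Supply slope = (176 − 142)/(29 − 12) = 2, so P = 118 + 2Q.
Competitive equilibrium: 208.9 − 2.9Q = 118 + 2Q → Q* = 18.551, P* = 155.102.
With the tax, the buyer price exceeds the seller price by 16.5: (208.9 − 2.9Q) − (118 + 2Q) = 16.5 → Q' = 15.1837.
ΔQ = 18.551 − 15.1837 = 3.3673; the wedge equals the tax, 16.5.
Deadweight loss = ½ × 3.3673 × 16.5 = $27.78.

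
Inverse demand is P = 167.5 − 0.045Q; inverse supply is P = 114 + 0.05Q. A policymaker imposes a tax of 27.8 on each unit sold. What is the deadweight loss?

Competitive equilibrium: 167.5 − 0.045Q = 114 + 0.05Q → Q* = 563.1579, P* = 142.1579.
With the tax, the buyer price exceeds the seller price by 27.8: (167.5 − 0.045Q) − (114 + 0.05Q) = 27.8 → Q' = 270.5263.
ΔQ = 563.1579 − 270.5263 = 292.6316; the wedge equals the tax, 27.8.
Welfare loss = ½ × 292.6316 × 27.8 = 4067.58.

4067.58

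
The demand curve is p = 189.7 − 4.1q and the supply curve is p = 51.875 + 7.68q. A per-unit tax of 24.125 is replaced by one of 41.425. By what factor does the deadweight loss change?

Competitive equilibrium: 189.7 − 4.1q = 51.875 + 7.68q → q* = 11.6999, p* = 141.7303.
For a per-unit tax t: Δq = t/11.78, so DWL = ½·t·(t/11.78) = t²/23.56.
At t = 24.125: DWL = 24.704. At t = 41.425: DWL = 72.837.
Ratio = (41.425/24.125)² = 2.948.

2.948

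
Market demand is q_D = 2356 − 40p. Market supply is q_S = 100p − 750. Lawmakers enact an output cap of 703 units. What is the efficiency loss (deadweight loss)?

10256.74

In inverse form: demand p = 58.9 − 0.025q, supply p = 7.5 + 0.01q.
Competitive equilibrium: 58.9 − 0.025q = 7.5 + 0.01q → q* = 1468.5714, p* = 22.1857.
At q = 703: demand price = 58.9 − 0.025·703 = 41.325; supply price = 7.5 + 0.01·703 = 14.53.
Δq = 1468.5714 − 703 = 765.5714; wedge = 41.325 − 14.53 = 26.795.
The triangle = ½ × 765.5714 × 26.795 = 10256.74.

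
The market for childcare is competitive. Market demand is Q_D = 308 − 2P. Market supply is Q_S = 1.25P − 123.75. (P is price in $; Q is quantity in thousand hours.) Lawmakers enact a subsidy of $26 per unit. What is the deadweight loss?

$260 thousand

In inverse form: demand P = 154 − 0.5Q, supply P = 99 + 0.8Q.
Competitive equilibrium: 154 − 0.5Q = 99 + 0.8Q → Q* = 42.3077, P* = 132.8462.
The subsidy lowers effective supply by 26: P = 73 + 0.8Q.
New quantity: 154 − 0.5Q = 73 + 0.8Q → Q' = 62.3077.
Overproduction ΔQ = 62.3077 − 42.3077 = 20; wedge = subsidy = 26.
DWL = ½ × 20 × 26 = $260 thousand.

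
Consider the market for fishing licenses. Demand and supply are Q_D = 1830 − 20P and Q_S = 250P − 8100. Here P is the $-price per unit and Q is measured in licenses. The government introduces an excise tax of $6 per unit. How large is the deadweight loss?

$333.33

In inverse form: demand P = 91.5 − 0.05Q, supply P = 32.4 + 0.004Q.
Competitive equilibrium: 91.5 − 0.05Q = 32.4 + 0.004Q → Q* = 1094.4444, P* = 36.7778.
With the tax, the buyer price exceeds the seller price by 6: (91.5 − 0.05Q) − (32.4 + 0.004Q) = 6 → Q' = 983.3333.
ΔQ = 1094.4444 − 983.3333 = 111.1111; the wedge equals the tax, 6.
Deadweight loss = ½ × 111.1111 × 6 = $333.33.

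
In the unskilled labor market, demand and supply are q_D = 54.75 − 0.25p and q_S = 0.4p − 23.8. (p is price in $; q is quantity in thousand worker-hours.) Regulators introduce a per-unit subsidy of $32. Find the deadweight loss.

In inverse form: demand p = 219 − 4q, supply p = 59.5 + 2.5q.
Competitive equilibrium: 219 − 4q = 59.5 + 2.5q → q* = 24.5385, p* = 120.8462.
The subsidy lowers effective supply by 32: p = 27.5 + 2.5q.
New quantity: 219 − 4q = 27.5 + 2.5q → q' = 29.4615.
Overproduction Δq = 29.4615 − 24.5385 = 4.923; wedge = subsidy = 32.
The triangle = ½ × 4.923 × 32 = $78.77 thousand.

$78.77 thousand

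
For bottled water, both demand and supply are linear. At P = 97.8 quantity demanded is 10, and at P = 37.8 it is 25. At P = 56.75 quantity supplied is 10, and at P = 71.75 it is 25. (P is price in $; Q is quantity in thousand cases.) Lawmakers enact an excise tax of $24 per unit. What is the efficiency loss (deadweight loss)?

Demand slope = (37.8 − 97.8)/(25 − 10) = −4, so P = 137.8 − 4Q.
Supply slope = (71.75 − 56.75)/(25 − 10) = 1, so P = 46.75 + Q.
Competitive equilibrium: 137.8 − 4Q = 46.75 + Q → Q* = 18.21, P* = 64.96.
With the tax, the buyer price exceeds the seller price by 24: (137.8 − 4Q) − (46.75 + Q) = 24 → Q' = 13.41.
ΔQ = 18.21 − 13.41 = 4.8; the wedge equals the tax, 24.
The triangle = ½ × 4.8 × 24 = $57.60 thousand.

$57.60 thousand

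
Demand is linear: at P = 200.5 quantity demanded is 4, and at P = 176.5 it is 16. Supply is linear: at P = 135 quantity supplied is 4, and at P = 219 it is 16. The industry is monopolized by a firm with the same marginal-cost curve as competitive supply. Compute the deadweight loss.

Demand slope = (176.5 − 200.5)/(16 − 4) = −2, so P = 208.5 − 2Q.
Supply slope = (219 − 135)/(16 − 4) = 7, so P = 107 + 7Q.
Competitive equilibrium: 208.5 − 2Q = 107 + 7Q → Q* = 11.2778, P* = 185.9444.
Marginal revenue: MR = 208.5 − 4Q. Set MR = MC: 208.5 − 4Q = 107 + 7Q → Q_m = 9.2273.
Price P_m = 208.5 − 2·9.2273 = 190.0454; MC(Q_m) = 107 + 7·9.2273 = 171.5911.
Competitive Q* = 11.2778, so ΔQ = 2.0505; wedge = 190.0454 − 171.5911 = 18.4543.
Deadweight loss = ½ × 2.0505 × 18.4543 = 18.92.

18.92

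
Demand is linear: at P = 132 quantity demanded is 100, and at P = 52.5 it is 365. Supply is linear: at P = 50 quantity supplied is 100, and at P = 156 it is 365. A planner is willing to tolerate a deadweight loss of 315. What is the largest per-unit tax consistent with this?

Demand slope = (52.5 − 132)/(365 − 100) = −0.3, so P = 162 − 0.3Q.
Supply slope = (156 − 50)/(365 − 100) = 0.4, so P = 10 + 0.4Q.
Competitive equilibrium: 162 − 0.3Q = 10 + 0.4Q → Q* = 217.1429, P* = 96.8571.
A tax t gives ΔQ = t/0.7 and wedge t, so DWL = t²/1.4.
t²/1.4 = 315 → t² = 441 → t = 21.

21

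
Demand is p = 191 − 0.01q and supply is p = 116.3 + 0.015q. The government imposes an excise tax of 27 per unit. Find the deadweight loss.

Competitive equilibrium: 191 − 0.01q = 116.3 + 0.015q → q* = 2988, p* = 161.12.
With the tax, the buyer price exceeds the seller price by 27: (191 − 0.01q) − (116.3 + 0.015q) = 27 → q' = 1908.
Δq = 2988 − 1908 = 1080; the wedge equals the tax, 27.
Welfare loss = ½ × 1080 × 27 = 14580.

14580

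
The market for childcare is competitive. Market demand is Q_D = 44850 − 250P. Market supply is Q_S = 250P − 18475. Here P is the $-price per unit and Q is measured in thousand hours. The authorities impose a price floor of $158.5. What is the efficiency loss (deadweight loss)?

In inverse form: demand P = 179.4 − 0.004Q, supply P = 73.9 + 0.004Q.
Competitive equilibrium: 179.4 − 0.004Q = 73.9 + 0.004Q → Q* = 13187.5, P* = 126.65.
At the floor P = 158.5, quantity demanded = (179.4 − 158.5)/0.004 = 5225.
Sellers' marginal cost at Q' = 5225: 73.9 + 0.004·5225 = 94.8.
ΔQ = 13187.5 − 5225 = 7962.5; wedge = 158.5 − 94.8 = 63.7.
DWL = ½ × 7962.5 × 63.7 = $253605.625 thousand.

$253605.625 thousand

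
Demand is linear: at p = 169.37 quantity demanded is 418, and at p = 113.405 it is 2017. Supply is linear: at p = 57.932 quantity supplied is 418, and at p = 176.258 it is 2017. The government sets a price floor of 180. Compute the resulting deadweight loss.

Demand slope = (113.405 − 169.37)/(2017 − 418) = −0.035, so p = 184 − 0.035q.
Supply slope = (176.258 − 57.932)/(2017 − 418) = 0.074, so p = 27 + 0.074q.
Competitive equilibrium: 184 − 0.035q = 27 + 0.074q → q* = 1440.36697, p* = 133.58716.
At the floor p = 180, quantity demanded = (184 − 180)/0.035 = 114.28571.
Sellers' marginal cost at q' = 114.28571: 27 + 0.074·114.28571 = 35.45714.
Δq = 1440.36697 − 114.28571 = 1326.08126; wedge = 180 − 35.45714 = 144.54286.
Welfare loss = ½ × 1326.08126 × 144.54286 = 95837.79.

95837.79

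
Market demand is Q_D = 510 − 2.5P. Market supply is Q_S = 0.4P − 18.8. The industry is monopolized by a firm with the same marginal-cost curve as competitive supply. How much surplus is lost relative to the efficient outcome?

In inverse form: demand P = 204 − 0.4Q, supply P = 47 + 2.5Q.
Competitive equilibrium: 204 − 0.4Q = 47 + 2.5Q → Q* = 54.1379, P* = 182.3448.
Marginal revenue: MR = 204 − 0.8Q. Set MR = MC: 204 − 0.8Q = 47 + 2.5Q → Q_m = 47.5758.
Price P_m = 204 − 0.4·47.5758 = 184.9697; MC(Q_m) = 47 + 2.5·47.5758 = 165.9395.
Competitive Q* = 54.1379, so ΔQ = 6.5621; wedge = 184.9697 − 165.9395 = 19.0302.
Deadweight loss = ½ × 6.5621 × 19.0302 = 62.44.

62.44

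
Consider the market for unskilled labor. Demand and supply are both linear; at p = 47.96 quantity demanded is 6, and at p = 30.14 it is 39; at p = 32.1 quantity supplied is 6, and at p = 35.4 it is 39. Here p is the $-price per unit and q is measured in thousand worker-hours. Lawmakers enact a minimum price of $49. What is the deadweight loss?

Demand slope = (30.14 − 47.96)/(39 − 6) = −0.54, so p = 51.2 − 0.54q.
Supply slope = (35.4 − 32.1)/(39 − 6) = 0.1, so p = 31.5 + 0.1q.
Competitive equilibrium: 51.2 − 0.54q = 31.5 + 0.1q → q* = 30.7813, p* = 34.5781.
At the floor p = 49, quantity demanded = (51.2 − 49)/0.54 = 4.0741.
Sellers' marginal cost at q' = 4.0741: 31.5 + 0.1·4.0741 = 31.9074.
Δq = 30.7813 − 4.0741 = 26.7072; wedge = 49 − 31.9074 = 17.0926.
The triangle = ½ × 26.7072 × 17.0926 = $228.25 thousand.

$228.25 thousand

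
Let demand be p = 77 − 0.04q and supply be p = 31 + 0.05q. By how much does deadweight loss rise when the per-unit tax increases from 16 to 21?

Competitive equilibrium: 77 − 0.04q = 31 + 0.05q → q* = 511.1111, p* = 56.5556.
For a per-unit tax t: Δq = t/0.09, so DWL = ½·t·(t/0.09) = t²/0.18.
At t = 16: DWL = 1422.222. At t = 21: DWL = 2450.
Increase = 2450 − 1422.222 = 1027.78.

1027.78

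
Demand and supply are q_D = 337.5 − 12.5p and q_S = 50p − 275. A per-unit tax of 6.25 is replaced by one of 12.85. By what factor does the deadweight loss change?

4.227

In inverse form: demand p = 27 − 0.08q, supply p = 5.5 + 0.02q.
Competitive equilibrium: 27 − 0.08q = 5.5 + 0.02q → q* = 215, p* = 9.8.
For a per-unit tax t: Δq = t/0.1, so DWL = ½·t·(t/0.1) = t²/0.2.
At t = 6.25: DWL = 195.3125. At t = 12.85: DWL = 825.6125.
Ratio = (12.85/6.25)² = 4.227.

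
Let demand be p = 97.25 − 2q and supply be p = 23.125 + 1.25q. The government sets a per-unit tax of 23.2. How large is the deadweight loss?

Competitive equilibrium: 97.25 − 2q = 23.125 + 1.25q → q* = 22.8077, p* = 51.6346.
With the tax, the buyer price exceeds the seller price by 23.2: (97.25 − 2q) − (23.125 + 1.25q) = 23.2 → q' = 15.6692.
Δq = 22.8077 − 15.6692 = 7.1385; the wedge equals the tax, 23.2.
The triangle = ½ × 7.1385 × 23.2 = 82.81.

82.81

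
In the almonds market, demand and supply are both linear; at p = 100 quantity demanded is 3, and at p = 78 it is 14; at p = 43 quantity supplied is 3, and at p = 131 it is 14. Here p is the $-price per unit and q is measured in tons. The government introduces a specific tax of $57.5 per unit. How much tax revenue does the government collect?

$169.625

Demand slope = (78 − 100)/(14 − 3) = −2, so p = 106 − 2q.
Supply slope = (131 − 43)/(14 − 3) = 8, so p = 19 + 8q.
Competitive equilibrium: 106 − 2q = 19 + 8q → q* = 8.7, p* = 88.6.
With the tax, the buyer price exceeds the seller price by 57.5: (106 − 2q) − (19 + 8q) = 57.5 → q' = 2.95.
Tax revenue = 57.5 × 2.95 = $169.625.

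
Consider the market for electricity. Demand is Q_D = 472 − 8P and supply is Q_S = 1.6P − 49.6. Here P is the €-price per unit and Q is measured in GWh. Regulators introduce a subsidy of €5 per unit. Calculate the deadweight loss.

In inverse form: demand P = 59 − 0.125Q, supply P = 31 + 0.625Q.
Competitive equilibrium: 59 − 0.125Q = 31 + 0.625Q → Q* = 37.3333, P* = 54.3333.
The subsidy lowers effective supply by 5: P = 26 + 0.625Q.
New quantity: 59 − 0.125Q = 26 + 0.625Q → Q' = 44.
Overproduction ΔQ = 44 − 37.3333 = 6.6667; wedge = subsidy = 5.
Welfare loss = ½ × 6.6667 × 5 = €16.67.

€16.67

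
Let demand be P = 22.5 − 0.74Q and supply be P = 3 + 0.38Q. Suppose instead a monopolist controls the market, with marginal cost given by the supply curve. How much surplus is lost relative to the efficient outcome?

26.87

Competitive equilibrium: 22.5 − 0.74Q = 3 + 0.38Q → Q* = 17.4107, P* = 9.6161.
Marginal revenue: MR = 22.5 − 1.48Q. Set MR = MC: 22.5 − 1.48Q = 3 + 0.38Q → Q_m = 10.4839.
Price P_m = 22.5 − 0.74·10.4839 = 14.7419; MC(Q_m) = 3 + 0.38·10.4839 = 6.9839.
Competitive Q* = 17.4107, so ΔQ = 6.9268; wedge = 14.7419 − 6.9839 = 7.758.
The triangle = ½ × 6.9268 × 7.758 = 26.87.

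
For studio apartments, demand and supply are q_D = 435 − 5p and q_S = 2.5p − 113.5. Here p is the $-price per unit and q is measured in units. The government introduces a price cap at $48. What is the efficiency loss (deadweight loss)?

In inverse form: demand p = 87 − 0.2q, supply p = 45.4 + 0.4q.
Competitive equilibrium: 87 − 0.2q = 45.4 + 0.4q → q* = 69.3333, p* = 73.1333.
At the ceiling p = 48, quantity supplied = (48 − 45.4)/0.4 = 6.5.
Willingness to pay at q' = 6.5: 87 − 0.2·6.5 = 85.7.
Δq = 69.3333 − 6.5 = 62.8333; wedge = 85.7 − 48 = 37.7.
Welfare loss = ½ × 62.8333 × 37.7 = $1184.41.

$1184.41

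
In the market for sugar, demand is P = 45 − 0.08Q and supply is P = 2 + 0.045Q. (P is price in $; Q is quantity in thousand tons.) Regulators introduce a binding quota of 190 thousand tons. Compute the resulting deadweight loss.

Competitive equilibrium: 45 − 0.08Q = 2 + 0.045Q → Q* = 344, P* = 17.48.
At Q = 190: demand price = 45 − 0.08·190 = 29.8; supply price = 2 + 0.045·190 = 10.55.
ΔQ = 344 − 190 = 154; wedge = 29.8 − 10.55 = 19.25.
Welfare loss = ½ × 154 × 19.25 = $1482.25 thousand.

$1482.25 thousand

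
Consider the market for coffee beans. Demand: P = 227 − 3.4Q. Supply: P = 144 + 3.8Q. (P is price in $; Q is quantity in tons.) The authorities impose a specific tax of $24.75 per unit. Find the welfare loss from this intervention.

Competitive equilibrium: 227 − 3.4Q = 144 + 3.8Q → Q* = 11.5278, P* = 187.8056.
With the tax, the buyer price exceeds the seller price by 24.75: (227 − 3.4Q) − (144 + 3.8Q) = 24.75 → Q' = 8.0903.
ΔQ = 11.5278 − 8.0903 = 3.4375; the wedge equals the tax, 24.75.
DWL = ½ × 3.4375 × 24.75 = $42.54.

$42.54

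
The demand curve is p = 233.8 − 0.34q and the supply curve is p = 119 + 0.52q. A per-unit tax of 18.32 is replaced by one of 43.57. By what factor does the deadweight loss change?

Competitive equilibrium: 233.8 − 0.34q = 119 + 0.52q → q* = 133.4884, p* = 188.414.
For a per-unit tax t: Δq = t/0.86, so DWL = ½·t·(t/0.86) = t²/1.72.
At t = 18.32: DWL = 195.129. At t = 43.57: DWL = 1103.689.
Ratio = (43.57/18.32)² = 5.656.

5.656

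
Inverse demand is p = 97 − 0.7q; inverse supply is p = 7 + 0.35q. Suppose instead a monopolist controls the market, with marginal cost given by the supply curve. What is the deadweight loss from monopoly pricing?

Competitive equilibrium: 97 − 0.7q = 7 + 0.35q → q* = 85.7143, p* = 37.
Marginal revenue: MR = 97 − 1.4q. Set MR = MC: 97 − 1.4q = 7 + 0.35q → q_m = 51.4286.
Price p_m = 97 − 0.7·51.4286 = 61; MC(q_m) = 7 + 0.35·51.4286 = 25.
Competitive q* = 85.7143, so Δq = 34.2857; wedge = 61 − 25 = 36.
The triangle = ½ × 34.2857 × 36 = 617.14.

617.14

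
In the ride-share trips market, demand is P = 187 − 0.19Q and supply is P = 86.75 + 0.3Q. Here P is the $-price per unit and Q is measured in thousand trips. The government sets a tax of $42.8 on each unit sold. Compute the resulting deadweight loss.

$1869.22 thousand

Competitive equilibrium: 187 − 0.19Q = 86.75 + 0.3Q → Q* = 204.5918, P* = 148.1276.
With the tax, the buyer price exceeds the seller price by 42.8: (187 − 0.19Q) − (86.75 + 0.3Q) = 42.8 → Q' = 117.2449.
ΔQ = 204.5918 − 117.2449 = 87.3469; the wedge equals the tax, 42.8.
DWL = ½ × 87.3469 × 42.8 = $1869.22 thousand.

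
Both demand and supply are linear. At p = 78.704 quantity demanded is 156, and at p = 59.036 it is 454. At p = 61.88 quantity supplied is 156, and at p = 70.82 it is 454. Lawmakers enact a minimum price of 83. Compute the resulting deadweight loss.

Demand slope = (59.036 − 78.704)/(454 − 156) = −0.066, so p = 89 − 0.066q.
Supply slope = (70.82 − 61.88)/(454 − 156) = 0.03, so p = 57.2 + 0.03q.
Competitive equilibrium: 89 − 0.066q = 57.2 + 0.03q → q* = 331.25, p* = 67.1375.
At the floor p = 83, quantity demanded = (89 − 83)/0.066 = 90.9091.
Sellers' marginal cost at q' = 90.9091: 57.2 + 0.03·90.9091 = 59.9273.
Δq = 331.25 − 90.9091 = 240.3409; wedge = 83 − 59.9273 = 23.0727.
Deadweight loss = ½ × 240.3409 × 23.0727 = 2772.66.

2772.66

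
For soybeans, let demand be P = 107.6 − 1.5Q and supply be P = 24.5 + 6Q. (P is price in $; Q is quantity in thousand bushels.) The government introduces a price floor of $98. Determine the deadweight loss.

Competitive equilibrium: 107.6 − 1.5Q = 24.5 + 6Q → Q* = 11.08, P* = 90.98.
At the floor P = 98, quantity demanded = (107.6 − 98)/1.5 = 6.4.
Sellers' marginal cost at Q' = 6.4: 24.5 + 6·6.4 = 62.9.
ΔQ = 11.08 − 6.4 = 4.68; wedge = 98 − 62.9 = 35.1.
DWL = ½ × 4.68 × 35.1 = $82.134 thousand.

$82.134 thousand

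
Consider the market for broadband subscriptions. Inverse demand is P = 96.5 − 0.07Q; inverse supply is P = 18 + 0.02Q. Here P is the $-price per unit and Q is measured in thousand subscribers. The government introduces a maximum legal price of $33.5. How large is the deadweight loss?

Competitive equilibrium: 96.5 − 0.07Q = 18 + 0.02Q → Q* = 872.2222, P* = 35.4444.
At the ceiling P = 33.5, quantity supplied = (33.5 − 18)/0.02 = 775.
Willingness to pay at Q' = 775: 96.5 − 0.07·775 = 42.25.
ΔQ = 872.2222 − 775 = 97.2222; wedge = 42.25 − 33.5 = 8.75.
Welfare loss = ½ × 97.2222 × 8.75 = $425.35 thousand.

$425.35 thousand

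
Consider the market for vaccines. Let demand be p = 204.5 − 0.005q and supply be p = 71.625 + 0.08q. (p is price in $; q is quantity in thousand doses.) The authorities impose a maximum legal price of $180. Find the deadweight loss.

$1848.42 thousand

Competitive equilibrium: 204.5 − 0.005q = 71.625 + 0.08q → q* = 1563.2353, p* = 196.6838.
At the ceiling p = 180, quantity supplied = (180 − 71.625)/0.08 = 1354.6875.
Willingness to pay at q' = 1354.6875: 204.5 − 0.005·1354.6875 = 197.7266.
Δq = 1563.2353 − 1354.6875 = 208.5478; wedge = 197.7266 − 180 = 17.7266.
Deadweight loss = ½ × 208.5478 × 17.7266 = $1848.42 thousand.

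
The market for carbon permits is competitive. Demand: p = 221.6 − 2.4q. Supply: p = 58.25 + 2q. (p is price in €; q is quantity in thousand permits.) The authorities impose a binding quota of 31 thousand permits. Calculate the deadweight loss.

Competitive equilibrium: 221.6 − 2.4q = 58.25 + 2q → q* = 37.125, p* = 132.5.
At q = 31: demand price = 221.6 − 2.4·31 = 147.2; supply price = 58.25 + 2·31 = 120.25.
Δq = 37.125 − 31 = 6.125; wedge = 147.2 − 120.25 = 26.95.
DWL = ½ × 6.125 × 26.95 = €82.53 thousand.

€82.53 thousand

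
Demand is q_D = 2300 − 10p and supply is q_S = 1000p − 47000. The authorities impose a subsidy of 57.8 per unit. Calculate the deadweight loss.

16538.81

In inverse form: demand p = 230 − 0.1q, supply p = 47 + 0.001q.
Competitive equilibrium: 230 − 0.1q = 47 + 0.001q → q* = 1811.8812, p* = 48.8119.
The subsidy lowers effective supply by 57.8: p = 0.001q − 10.8.
New quantity: 230 − 0.1q = 0.001q − 10.8 → q' = 2384.1584.
Overproduction Δq = 2384.1584 − 1811.8812 = 572.2772; wedge = subsidy = 57.8.
Deadweight loss = ½ × 572.2772 × 57.8 = 16538.81.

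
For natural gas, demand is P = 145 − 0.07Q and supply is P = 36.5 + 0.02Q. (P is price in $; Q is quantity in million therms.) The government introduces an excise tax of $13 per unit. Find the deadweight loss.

Competitive equilibrium: 145 − 0.07Q = 36.5 + 0.02Q → Q* = 1205.5556, P* = 60.6111.
With the tax, the buyer price exceeds the seller price by 13: (145 − 0.07Q) − (36.5 + 0.02Q) = 13 → Q' = 1061.1111.
ΔQ = 1205.5556 − 1061.1111 = 144.4445; the wedge equals the tax, 13.
Welfare loss = ½ × 144.4445 × 13 = $938.89 million.

$938.89 million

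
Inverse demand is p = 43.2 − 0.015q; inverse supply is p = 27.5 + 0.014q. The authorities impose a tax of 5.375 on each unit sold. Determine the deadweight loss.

498.11

Competitive equilibrium: 43.2 − 0.015q = 27.5 + 0.014q → q* = 541.3793, p* = 35.0793.
With the tax, the buyer price exceeds the seller price by 5.375: (43.2 − 0.015q) − (27.5 + 0.014q) = 5.375 → q' = 356.0345.
Δq = 541.3793 − 356.0345 = 185.3448; the wedge equals the tax, 5.375.
Deadweight loss = ½ × 185.3448 × 5.375 = 498.11.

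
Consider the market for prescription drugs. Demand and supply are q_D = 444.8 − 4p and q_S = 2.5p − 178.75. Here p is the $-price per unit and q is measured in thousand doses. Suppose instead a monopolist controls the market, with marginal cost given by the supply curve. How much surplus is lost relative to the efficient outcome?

$93.55 thousand

In inverse form: demand p = 111.2 − 0.25q, supply p = 71.5 + 0.4q.
Competitive equilibrium: 111.2 − 0.25q = 71.5 + 0.4q → q* = 61.0769, p* = 95.9308.
Marginal revenue: MR = 111.2 − 0.5q. Set MR = MC: 111.2 − 0.5q = 71.5 + 0.4q → q_m = 44.1111.
Price p_m = 111.2 − 0.25·44.1111 = 100.1722; MC(q_m) = 71.5 + 0.4·44.1111 = 89.1444.
Competitive q* = 61.0769, so Δq = 16.9658; wedge = 100.1722 − 89.1444 = 11.0278.
The triangle = ½ × 16.9658 × 11.0278 = $93.55 thousand.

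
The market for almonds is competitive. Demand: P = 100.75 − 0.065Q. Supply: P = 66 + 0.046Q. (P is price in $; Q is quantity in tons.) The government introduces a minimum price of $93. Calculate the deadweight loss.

$2085.19

Competitive equilibrium: 100.75 − 0.065Q = 66 + 0.046Q → Q* = 313.0631, P* = 80.4009.
At the floor P = 93, quantity demanded = (100.75 − 93)/0.065 = 119.2308.
Sellers' marginal cost at Q' = 119.2308: 66 + 0.046·119.2308 = 71.4846.
ΔQ = 313.0631 − 119.2308 = 193.8323; wedge = 93 − 71.4846 = 21.5154.
Welfare loss = ½ × 193.8323 × 21.5154 = $2085.19.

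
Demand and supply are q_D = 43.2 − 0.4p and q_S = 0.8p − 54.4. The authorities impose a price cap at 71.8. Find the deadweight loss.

109.06

In inverse form: demand p = 108 − 2.5q, supply p = 68 + 1.25q.
Competitive equilibrium: 108 − 2.5q = 68 + 1.25q → q* = 10.6667, p* = 81.3333.
At the ceiling p = 71.8, quantity supplied = (71.8 − 68)/1.25 = 3.04.
Willingness to pay at q' = 3.04: 108 − 2.5·3.04 = 100.4.
Δq = 10.6667 − 3.04 = 7.6267; wedge = 100.4 − 71.8 = 28.6.
The triangle = ½ × 7.6267 × 28.6 = 109.06.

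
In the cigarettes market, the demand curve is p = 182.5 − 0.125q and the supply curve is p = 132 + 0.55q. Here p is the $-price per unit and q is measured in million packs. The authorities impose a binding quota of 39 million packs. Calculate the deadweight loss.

Competitive equilibrium: 182.5 − 0.125q = 132 + 0.55q → q* = 74.8148, p* = 173.1481.
At q = 39: demand price = 182.5 − 0.125·39 = 177.625; supply price = 132 + 0.55·39 = 153.45.
Δq = 74.8148 − 39 = 35.8148; wedge = 177.625 − 153.45 = 24.175.
The triangle = ½ × 35.8148 × 24.175 = $432.91 million.

$432.91 million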